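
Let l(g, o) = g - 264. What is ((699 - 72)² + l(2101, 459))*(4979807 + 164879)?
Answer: 2031976050676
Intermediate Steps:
l(g, o) = -264 + g
((699 - 72)² + l(2101, 459))*(4979807 + 164879) = ((699 - 72)² + (-264 + 2101))*(4979807 + 164879) = (627² + 1837)*5144686 = (393129 + 1837)*5144686 = 394966*5144686 = 2031976050676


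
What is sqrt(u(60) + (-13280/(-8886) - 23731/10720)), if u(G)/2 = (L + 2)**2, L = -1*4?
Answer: sqrt(1032285213746070)/11907240 ≈ 2.6983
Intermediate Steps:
L = -4
u(G) = 8 (u(G) = 2*(-4 + 2)**2 = 2*(-2)**2 = 2*4 = 8)
sqrt(u(60) + (-13280/(-8886) - 23731/10720)) = sqrt(8 + (-13280/(-8886) - 23731/10720)) = sqrt(8 + (-13280*(-1/8886) - 23731*1/10720)) = sqrt(8 + (6640/4443 - 23731/10720)) = sqrt(8 - 34256033/47628960) = sqrt(346775647/47628960) = sqrt(1032285213746070)/11907240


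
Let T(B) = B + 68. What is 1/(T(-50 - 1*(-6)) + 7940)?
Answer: 1/7964 ≈ 0.00012557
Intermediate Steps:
T(B) = 68 + B
1/(T(-50 - 1*(-6)) + 7940) = 1/((68 + (-50 - 1*(-6))) + 7940) = 1/((68 + (-50 + 6)) + 7940) = 1/((68 - 44) + 7940) = 1/(24 + 7940) = 1/7964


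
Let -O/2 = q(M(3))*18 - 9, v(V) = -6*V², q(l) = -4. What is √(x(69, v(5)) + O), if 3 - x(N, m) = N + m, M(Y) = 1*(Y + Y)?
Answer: √246 ≈ 15.684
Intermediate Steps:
M(Y) = 2*Y (M(Y) = 1*(2*Y) = 2*Y)
x(N, m) = 3 - N - m (x(N, m) = 3 - (N + m) = 3 + (-N - m) = 3 - N - m)
O = 162 (O = -2*(-4*18 - 9) = -2*(-72 - 9) = -2*(-81) = 162)
√(x(69, v(5)) + O) = √((3 - 1*69 - (-6)*5²) + 162) = √((3 - 69 - (-6)*25) + 162) = √((3 - 69 - 1*(-150)) + 162) = √((3 - 69 + 150) + 162) = √(84 + 162) = √246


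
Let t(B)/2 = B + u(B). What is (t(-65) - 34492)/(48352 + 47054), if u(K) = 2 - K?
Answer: -5748/15901 ≈ -0.36149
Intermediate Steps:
t(B) = 4 (t(B) = 2*(B + (2 - B)) = 2*2 = 4)
(t(-65) - 34492)/(48352 + 47054) = (4 - 34492)/(48352 + 47054) = -34488/95406 = -34488*1/95406 = -5748/15901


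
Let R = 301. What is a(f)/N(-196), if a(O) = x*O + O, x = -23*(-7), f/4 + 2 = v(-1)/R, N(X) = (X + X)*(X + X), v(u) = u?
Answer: -48843/5781608 ≈ -0.0084480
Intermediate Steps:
N(X) = 4*X**2 (N(X) = (2*X)*(2*X) = 4*X**2)
f = -2412/301 (f = -8 + 4*(-1/301) = -8 - 4/301 = -2412/301 ≈ -8.0133)
x = 161
a(O) = 162*O (a(O) = 161*O + O = 162*O)
a(f)/N(-196) = (162*(-2412/301))/((4*(-196)**2)) = -390744/(301*(4*38416)) = -390744/301/153664 = -390744/301*1/153664 = -48843/5781608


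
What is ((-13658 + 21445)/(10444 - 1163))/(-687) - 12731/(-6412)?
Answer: 354251197/178529316 ≈ 1.9843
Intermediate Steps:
((-13658 + 21445)/(10444 - 1163))/(-687) - 12731/(-6412) = (7787/9281)*(-1/687) - 12731*(-1/6412) = (7787*(1/9281))*(-1/687) + 12731/6412 = (7787/9281)*(-1/687) + 12731/6412 = -7787/6376047 + 12731/6412 = 354251197/178529316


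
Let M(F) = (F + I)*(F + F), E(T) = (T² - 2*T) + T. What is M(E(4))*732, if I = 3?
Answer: 263520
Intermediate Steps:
E(T) = T² - T
M(F) = 2*F*(3 + F) (M(F) = (F + 3)*(F + F) = (3 + F)*(2*F) = 2*F*(3 + F))
M(E(4))*732 = (2*(4*(-1 + 4))*(3 + 4*(-1 + 4)))*732 = (2*(4*3)*(3 + 4*3))*732 = (2*12*(3 + 12))*732 = (2*12*15)*732 = 360*732 = 263520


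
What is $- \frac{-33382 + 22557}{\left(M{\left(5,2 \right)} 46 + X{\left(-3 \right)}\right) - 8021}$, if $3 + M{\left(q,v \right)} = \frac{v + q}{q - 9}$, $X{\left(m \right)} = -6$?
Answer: $- \frac{21650}{16491} \approx -1.3128$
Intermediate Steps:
$M{\left(q,v \right)} = -3 + \frac{q + v}{-9 + q}$ ($M{\left(q,v \right)} = -3 + \frac{v + q}{q - 9} = -3 + \frac{q + v}{-9 + q}$)
$- \frac{-33382 + 22557}{\left(M{\left(5,2 \right)} 46 + X{\left(-3 \right)}\right) - 8021} = - \frac{-33382 + 22557}{\left(\frac{27 + 2 - 10}{-9 + 5} \cdot 46 - 6\right) - 8021} = - \frac{-10825}{\left(\frac{27 + 2 - 10}{-4} \cdot 46 - 6\right) - 8021} = - \frac{-10825}{\left(\left(- \frac{1}{4}\right) 19 \cdot 46 - 6\right) - 8021} = - \frac{-10825}{\left(\left(- \frac{19}{4}\right) 46 - 6\right) - 8021} = - \frac{-10825}{\left(- \frac{437}{2} - 6\right) - 8021} = - \frac{-10825}{- \frac{449}{2} - 8021} = - \frac{-10825}{- \frac{16491}{2}} = - \frac{\left(-10825\right) \left(-2\right)}{16491} = \left(-1\right) \frac{21650}{16491} = - \frac{21650}{16491}$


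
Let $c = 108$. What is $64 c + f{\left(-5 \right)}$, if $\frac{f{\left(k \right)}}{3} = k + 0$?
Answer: $6897$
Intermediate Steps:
$f{\left(k \right)} = 3 k$ ($f{\left(k \right)} = 3 \left(k + 0\right) = 3 k$)
$64 c + f{\left(-5 \right)} = 64 \cdot 108 + 3 \left(-5\right) = 6912 - 15 = 6897$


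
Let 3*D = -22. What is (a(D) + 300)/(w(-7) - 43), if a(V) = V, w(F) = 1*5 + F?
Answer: -878/135 ≈ -6.5037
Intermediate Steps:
w(F) = 5 + F
D = -22/3 (D = (1/3)*(-22) = -22/3 ≈ -7.3333)
(a(D) + 300)/(w(-7) - 43) = (-22/3 + 300)/((5 - 7) - 43) = 878/(3*(-2 - 43)) = (878/3)/(-45) = (878/3)*(-1/45) = -878/135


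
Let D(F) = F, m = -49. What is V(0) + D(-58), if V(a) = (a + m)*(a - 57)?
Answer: 2735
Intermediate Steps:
V(a) = (-57 + a)*(-49 + a) (V(a) = (a - 49)*(a - 57) = (-49 + a)*(-57 + a) = (-57 + a)*(-49 + a))
V(0) + D(-58) = (2793 + 0**2 - 106*0) - 58 = (2793 + 0 + 0) - 58 = 2793 - 58 = 2735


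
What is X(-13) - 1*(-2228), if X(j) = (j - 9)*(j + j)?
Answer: 2800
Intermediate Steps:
X(j) = 2*j*(-9 + j) (X(j) = (-9 + j)*(2*j) = 2*j*(-9 + j))
X(-13) - 1*(-2228) = 2*(-13)*(-9 - 13) - 1*(-2228) = 2*(-13)*(-22) + 2228 = 572 + 2228 = 2800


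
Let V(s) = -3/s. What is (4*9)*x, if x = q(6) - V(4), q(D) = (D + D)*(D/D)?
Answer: 459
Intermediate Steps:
q(D) = 2*D (q(D) = (2*D)*1 = 2*D)
x = 51/4 (x = 2*6 - (-3)/4 = 12 - (-3)/4 = 12 - 1*(-¾) = 12 + ¾ = 51/4 ≈ 12.750)
(4*9)*x = (4*9)*(51/4) = 36*(51/4) = 459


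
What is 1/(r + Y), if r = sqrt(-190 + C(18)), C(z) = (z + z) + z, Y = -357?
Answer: -21/7505 - 2*I*sqrt(34)/127585 ≈ -0.0027981 - 9.1405e-5*I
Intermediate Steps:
C(z) = 3*z (C(z) = 2*z + z = 3*z)
r = 2*I*sqrt(34) (r = sqrt(-190 + 3*18) = sqrt(-190 + 54) = sqrt(-136) = 2*I*sqrt(34) ≈ 11.662*I)
1/(r + Y) = 1/(2*I*sqrt(34) - 357) = 1/(-357 + 2*I*sqrt(34))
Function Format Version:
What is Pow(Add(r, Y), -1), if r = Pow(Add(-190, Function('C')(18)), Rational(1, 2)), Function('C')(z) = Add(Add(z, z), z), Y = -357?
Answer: Add(Rational(-21, 7505), Mul(Rational(-2, 127585), I, Pow(34, Rational(1, 2)))) ≈ Add(-0.0027981, Mul(-9.1405e-5, I))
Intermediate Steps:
Function('C')(z) = Mul(3, z) (Function('C')(z) = Add(Mul(2, z), z) = Mul(3, z))
r = Mul(2, I, Pow(34, Rational(1, 2))) (r = Pow(Add(-190, Mul(3, 18)), Rational(1, 2)) = Pow(Add(-190, 54), Rational(1, 2)) = Pow(-136, Rational(1, 2)) = Mul(2, I, Pow(34, Rational(1, 2))) ≈ Mul(11.662, I))
Pow(Add(r, Y), -1) = Pow(Add(Mul(2, I, Pow(34, Rational(1, 2))), -357), -1) = Pow(Add(-357, Mul(2, I, Pow(34, Rational(1, 2)))), -1)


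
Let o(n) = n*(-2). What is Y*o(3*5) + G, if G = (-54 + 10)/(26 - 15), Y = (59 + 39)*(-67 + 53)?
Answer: 41156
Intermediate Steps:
o(n) = -2*n
Y = -1372 (Y = 98*(-14) = -1372)
G = -4 (G = -44/11 = -44*1/11 = -4)
Y*o(3*5) + G = -(-2744)*3*5 - 4 = -(-2744)*15 - 4 = -1372*(-30) - 4 = 41160 - 4 = 41156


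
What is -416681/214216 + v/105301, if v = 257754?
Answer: 1619729269/3222451288 ≈ 0.50264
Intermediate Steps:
-416681/214216 + v/105301 = -416681/214216 + 257754/105301 = -416681*1/214216 + 257754*(1/105301) = -416681/214216 + 36822/15043 = 1619729269/3222451288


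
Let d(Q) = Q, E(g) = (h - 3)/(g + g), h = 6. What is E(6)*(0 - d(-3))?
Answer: 3/4 ≈ 0.75000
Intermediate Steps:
E(g) = 3/(2*g) (E(g) = (6 - 3)/(g + g) = 3/((2*g)) = 3*(1/(2*g)) = 3/(2*g))
E(6)*(0 - d(-3)) = ((3/2)/6)*(0 - 1*(-3)) = ((3/2)*(1/6))*(0 + 3) = (1/4)*3 = 3/4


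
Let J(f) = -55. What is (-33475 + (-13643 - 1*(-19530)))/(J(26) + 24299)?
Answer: -33/29 ≈ -1.1379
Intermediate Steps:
(-33475 + (-13643 - 1*(-19530)))/(J(26) + 24299) = (-33475 + (-13643 - 1*(-19530)))/(-55 + 24299) = (-33475 + (-13643 + 19530))/24244 = (-33475 + 5887)*(1/24244) = -27588*1/24244 = -33/29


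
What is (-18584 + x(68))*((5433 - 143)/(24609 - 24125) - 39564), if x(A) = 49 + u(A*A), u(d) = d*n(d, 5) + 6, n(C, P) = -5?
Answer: 398657689107/242 ≈ 1.6473e+9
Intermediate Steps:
u(d) = 6 - 5*d (u(d) = d*(-5) + 6 = -5*d + 6 = 6 - 5*d)
x(A) = 55 - 5*A² (x(A) = 49 + (6 - 5*A*A) = 49 + (6 - 5*A²) = 55 - 5*A²)
(-18584 + x(68))*((5433 - 143)/(24609 - 24125) - 39564) = (-18584 + (55 - 5*68²))*((5433 - 143)/(24609 - 24125) - 39564) = (-18584 + (55 - 5*4624))*(5290/484 - 39564) = (-18584 + (55 - 23120))*(5290*(1/484) - 39564) = (-18584 - 23065)*(2645/242 - 39564) = -41649*(-9571843/242) = 398657689107/242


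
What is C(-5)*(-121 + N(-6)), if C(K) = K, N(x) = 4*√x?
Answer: 605 - 20*I*√6 ≈ 605.0 - 48.99*I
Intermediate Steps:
C(-5)*(-121 + N(-6)) = -5*(-121 + 4*√(-6)) = -5*(-121 + 4*(I*√6)) = -5*(-121 + 4*I*√6) = 605 - 20*I*√6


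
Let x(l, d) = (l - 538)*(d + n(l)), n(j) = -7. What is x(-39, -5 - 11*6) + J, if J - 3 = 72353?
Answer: 117362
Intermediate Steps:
J = 72356 (J = 3 + 72353 = 72356)
x(l, d) = (-538 + l)*(-7 + d) (x(l, d) = (l - 538)*(d - 7) = (-538 + l)*(-7 + d))
x(-39, -5 - 11*6) + J = (3766 - 538*(-5 - 11*6) - 7*(-39) + (-5 - 11*6)*(-39)) + 72356 = (3766 - 538*(-5 - 66) + 273 + (-5 - 66)*(-39)) + 72356 = (3766 - 538*(-71) + 273 - 71*(-39)) + 72356 = (3766 + 38198 + 273 + 2769) + 72356 = 45006 + 72356 = 117362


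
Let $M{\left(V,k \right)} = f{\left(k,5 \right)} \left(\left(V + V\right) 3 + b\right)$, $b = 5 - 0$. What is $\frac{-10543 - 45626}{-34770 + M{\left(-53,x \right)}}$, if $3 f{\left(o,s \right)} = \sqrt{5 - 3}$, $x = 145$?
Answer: $\frac{8788482585}{5440190081} - \frac{52742691 \sqrt{2}}{10880380162} \approx 1.6086$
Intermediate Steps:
$f{\left(o,s \right)} = \frac{\sqrt{2}}{3}$ ($f{\left(o,s \right)} = \frac{\sqrt{5 - 3}}{3} = \frac{\sqrt{2}}{3}$)
$b = 5$ ($b = 5 + 0 = 5$)
$M{\left(V,k \right)} = \frac{\sqrt{2} \left(5 + 6 V\right)}{3}$ ($M{\left(V,k \right)} = \frac{\sqrt{2}}{3} \left(\left(V + V\right) 3 + 5\right) = \frac{\sqrt{2}}{3} \left(2 V 3 + 5\right) = \frac{\sqrt{2}}{3} \left(6 V + 5\right) = \frac{\sqrt{2}}{3} \left(5 + 6 V\right) = \frac{\sqrt{2} \left(5 + 6 V\right)}{3}$)
$\frac{-10543 - 45626}{-34770 + M{\left(-53,x \right)}} = \frac{-10543 - 45626}{-34770 + \frac{\sqrt{2} \left(5 + 6 \left(-53\right)\right)}{3}} = - \frac{56169}{-34770 + \frac{\sqrt{2} \left(5 - 318\right)}{3}} = - \frac{56169}{-34770 + \frac{1}{3} \sqrt{2} \left(-313\right)} = - \frac{56169}{-34770 - \frac{313 \sqrt{2}}{3}}$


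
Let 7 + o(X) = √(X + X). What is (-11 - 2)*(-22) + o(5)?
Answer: 279 + √10 ≈ 282.16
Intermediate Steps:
o(X) = -7 + √2*√X (o(X) = -7 + √(X + X) = -7 + √(2*X) = -7 + √2*√X)
(-11 - 2)*(-22) + o(5) = (-11 - 2)*(-22) + (-7 + √2*√5) = -13*(-22) + (-7 + √10) = 286 + (-7 + √10) = 279 + √10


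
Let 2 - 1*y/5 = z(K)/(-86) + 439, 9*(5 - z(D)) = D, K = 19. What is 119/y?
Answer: -6579/120790 ≈ -0.054466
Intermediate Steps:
z(D) = 5 - D/9
y = -845530/387 (y = 10 - 5*((5 - 1/9*19)/(-86) + 439) = 10 - 5*((5 - 19/9)*(-1/86) + 439) = 10 - 5*((26/9)*(-1/86) + 439) = 10 - 5*(-13/387 + 439) = 10 - 5*169880/387 = 10 - 849400/387 = -845530/387 ≈ -2184.8)
119/y = 119/(-845530/387) = 119*(-387/845530) = -6579/120790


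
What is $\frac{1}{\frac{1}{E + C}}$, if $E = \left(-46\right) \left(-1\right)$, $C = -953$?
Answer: $-907$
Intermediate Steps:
$E = 46$
$\frac{1}{\frac{1}{E + C}} = \frac{1}{\frac{1}{46 - 953}} = \frac{1}{\frac{1}{-907}} = \frac{1}{- \frac{1}{907}} = -907$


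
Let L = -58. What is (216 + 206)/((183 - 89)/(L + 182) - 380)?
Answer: -26164/23513 ≈ -1.1127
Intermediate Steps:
(216 + 206)/((183 - 89)/(L + 182) - 380) = (216 + 206)/((183 - 89)/(-58 + 182) - 380) = 422/(94/124 - 380) = 422/(94*(1/124) - 380) = 422/(47/62 - 380) = 422/(-23513/62) = 422*(-62/23513) = -26164/23513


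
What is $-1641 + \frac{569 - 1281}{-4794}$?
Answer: $- \frac{3933121}{2397} \approx -1640.9$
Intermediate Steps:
$-1641 + \frac{569 - 1281}{-4794} = -1641 + \left(569 - 1281\right) \left(- \frac{1}{4794}\right) = -1641 - - \frac{356}{2397} = -1641 + \frac{356}{2397} = - \frac{3933121}{2397}$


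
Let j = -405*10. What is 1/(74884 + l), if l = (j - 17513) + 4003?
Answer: 1/57324 ≈ 1.7445e-5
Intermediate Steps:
j = -4050
l = -17560 (l = (-4050 - 17513) + 4003 = -21563 + 4003 = -17560)
1/(74884 + l) = 1/(74884 - 17560) = 1/57324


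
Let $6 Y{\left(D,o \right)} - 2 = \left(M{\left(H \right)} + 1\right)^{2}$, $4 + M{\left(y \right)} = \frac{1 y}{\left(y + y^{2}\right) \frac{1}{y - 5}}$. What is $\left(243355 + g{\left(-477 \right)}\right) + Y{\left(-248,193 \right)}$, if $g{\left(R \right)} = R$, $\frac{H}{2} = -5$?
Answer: $\frac{6557723}{27} \approx 2.4288 \cdot 10^{5}$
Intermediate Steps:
$H = -10$ ($H = 2 \left(-5\right) = -10$)
$M{\left(y \right)} = -4 + \frac{y \left(-5 + y\right)}{y + y^{2}}$ ($M{\left(y \right)} = -4 + \frac{1 y}{\left(y + y^{2}\right) \frac{1}{y - 5}} = -4 + \frac{y}{\left(y + y^{2}\right) \frac{1}{-5 + y}} = -4 + \frac{y}{\frac{1}{-5 + y} \left(y + y^{2}\right)} = -4 + y \frac{-5 + y}{y + y^{2}} = -4 + \frac{y \left(-5 + y\right)}{y + y^{2}}$)
$Y{\left(D,o \right)} = \frac{17}{27}$ ($Y{\left(D,o \right)} = \frac{1}{3} + \frac{\left(\frac{3 \left(-3 - -10\right)}{1 - 10} + 1\right)^{2}}{6} = \frac{1}{3} + \frac{\left(\frac{3 \left(-3 + 10\right)}{-9} + 1\right)^{2}}{6} = \frac{1}{3} + \frac{\left(3 \left(- \frac{1}{9}\right) 7 + 1\right)^{2}}{6} = \frac{1}{3} + \frac{\left(- \frac{7}{3} + 1\right)^{2}}{6} = \frac{1}{3} + \frac{\left(- \frac{4}{3}\right)^{2}}{6} = \frac{1}{3} + \frac{1}{6} \cdot \frac{16}{9} = \frac{1}{3} + \frac{8}{27} = \frac{17}{27}$)
$\left(243355 + g{\left(-477 \right)}\right) + Y{\left(-248,193 \right)} = \left(243355 - 477\right) + \frac{17}{27} = 242878 + \frac{17}{27} = \frac{6557723}{27}$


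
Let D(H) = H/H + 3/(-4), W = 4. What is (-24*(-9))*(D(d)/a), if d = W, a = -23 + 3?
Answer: -27/10 ≈ -2.7000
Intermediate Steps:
a = -20
d = 4
D(H) = ¼ (D(H) = 1 + 3*(-¼) = 1 - ¾ = ¼)
(-24*(-9))*(D(d)/a) = (-24*(-9))*((¼)/(-20)) = 216*((¼)*(-1/20)) = 216*(-1/80) = -27/10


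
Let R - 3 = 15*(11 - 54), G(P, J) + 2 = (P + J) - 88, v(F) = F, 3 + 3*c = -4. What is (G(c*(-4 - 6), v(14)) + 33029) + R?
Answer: 97003/3 ≈ 32334.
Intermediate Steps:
c = -7/3 (c = -1 + (⅓)*(-4) = -1 - 4/3 = -7/3 ≈ -2.3333)
G(P, J) = -90 + J + P (G(P, J) = -2 + ((P + J) - 88) = -2 + ((J + P) - 88) = -2 + (-88 + J + P) = -90 + J + P)
R = -642 (R = 3 + 15*(11 - 54) = 3 + 15*(-43) = 3 - 645 = -642)
(G(c*(-4 - 6), v(14)) + 33029) + R = ((-90 + 14 - 7*(-4 - 6)/3) + 33029) - 642 = ((-90 + 14 - 7/3*(-10)) + 33029) - 642 = ((-90 + 14 + 70/3) + 33029) - 642 = (-158/3 + 33029) - 642 = 98929/3 - 642 = 97003/3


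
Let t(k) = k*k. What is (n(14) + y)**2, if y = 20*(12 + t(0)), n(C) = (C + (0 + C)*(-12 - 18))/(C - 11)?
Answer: 98596/9 ≈ 10955.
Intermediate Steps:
t(k) = k**2
n(C) = -29*C/(-11 + C) (n(C) = (C + C*(-30))/(-11 + C) = (C - 30*C)/(-11 + C) = (-29*C)/(-11 + C) = -29*C/(-11 + C))
y = 240 (y = 20*(12 + 0**2) = 20*(12 + 0) = 20*12 = 240)
(n(14) + y)**2 = (-29*14/(-11 + 14) + 240)**2 = (-29*14/3 + 240)**2 = (-29*14*1/3 + 240)**2 = (-406/3 + 240)**2 = (314/3)**2 = 98596/9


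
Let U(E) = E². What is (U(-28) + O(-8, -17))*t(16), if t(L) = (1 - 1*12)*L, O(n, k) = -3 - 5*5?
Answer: -133056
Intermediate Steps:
O(n, k) = -28 (O(n, k) = -3 - 25 = -28)
t(L) = -11*L (t(L) = (1 - 12)*L = -11*L)
(U(-28) + O(-8, -17))*t(16) = ((-28)² - 28)*(-11*16) = (784 - 28)*(-176) = 756*(-176) = -133056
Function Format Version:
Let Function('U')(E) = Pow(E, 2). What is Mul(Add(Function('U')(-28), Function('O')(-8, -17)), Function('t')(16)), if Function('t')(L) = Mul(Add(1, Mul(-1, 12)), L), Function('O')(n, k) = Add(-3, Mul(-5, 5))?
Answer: -133056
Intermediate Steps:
Function('O')(n, k) = -28 (Function('O')(n, k) = Add(-3, -25) = -28)
Function('t')(L) = Mul(-11, L) (Function('t')(L) = Mul(Add(1, -12), L) = Mul(-11, L))
Mul(Add(Function('U')(-28), Function('O')(-8, -17)), Function('t')(16)) = Mul(Add(Pow(-28, 2), -28), Mul(-11, 16)) = Mul(Add(784, -28), -176) = Mul(756, -176) = -133056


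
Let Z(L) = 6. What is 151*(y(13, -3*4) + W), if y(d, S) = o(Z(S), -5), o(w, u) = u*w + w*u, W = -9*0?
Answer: -9060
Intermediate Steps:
W = 0
o(w, u) = 2*u*w (o(w, u) = u*w + u*w = 2*u*w)
y(d, S) = -60 (y(d, S) = 2*(-5)*6 = -60)
151*(y(13, -3*4) + W) = 151*(-60 + 0) = 151*(-60) = -9060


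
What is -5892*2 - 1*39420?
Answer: -51204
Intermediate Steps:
-5892*2 - 1*39420 = -11784 - 39420 = -51204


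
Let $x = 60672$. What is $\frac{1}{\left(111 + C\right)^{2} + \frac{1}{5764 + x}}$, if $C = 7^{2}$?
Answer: $\frac{66436}{1700761601} \approx 3.9063 \cdot 10^{-5}$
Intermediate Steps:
$C = 49$
$\frac{1}{\left(111 + C\right)^{2} + \frac{1}{5764 + x}} = \frac{1}{\left(111 + 49\right)^{2} + \frac{1}{5764 + 60672}} = \frac{1}{160^{2} + \frac{1}{66436}} = \frac{1}{25600 + \frac{1}{66436}} = \frac{1}{\frac{1700761601}{66436}} = \frac{66436}{1700761601}$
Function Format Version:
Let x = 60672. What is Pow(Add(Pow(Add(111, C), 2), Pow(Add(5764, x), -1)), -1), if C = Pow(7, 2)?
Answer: Rational(66436, 1700761601) ≈ 3.9063e-5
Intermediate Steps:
C = 49
Pow(Add(Pow(Add(111, C), 2), Pow(Add(5764, x), -1)), -1) = Pow(Add(Pow(Add(111, 49), 2), Pow(Add(5764, 60672), -1)), -1) = Pow(Add(Pow(160, 2), Pow(66436, -1)), -1) = Pow(Add(25600, Rational(1, 66436)), -1) = Pow(Rational(1700761601, 66436), -1) = Rational(66436, 1700761601)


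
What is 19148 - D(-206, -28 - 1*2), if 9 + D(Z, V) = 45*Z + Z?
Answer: 28633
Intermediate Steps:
D(Z, V) = -9 + 46*Z (D(Z, V) = -9 + (45*Z + Z) = -9 + 46*Z)
19148 - D(-206, -28 - 1*2) = 19148 - (-9 + 46*(-206)) = 19148 - (-9 - 9476) = 19148 - 1*(-9485) = 19148 + 9485 = 28633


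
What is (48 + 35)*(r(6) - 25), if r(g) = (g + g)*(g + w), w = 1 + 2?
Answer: 6889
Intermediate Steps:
w = 3
r(g) = 2*g*(3 + g) (r(g) = (g + g)*(g + 3) = (2*g)*(3 + g) = 2*g*(3 + g))
(48 + 35)*(r(6) - 25) = (48 + 35)*(2*6*(3 + 6) - 25) = 83*(2*6*9 - 25) = 83*(108 - 25) = 83*83 = 6889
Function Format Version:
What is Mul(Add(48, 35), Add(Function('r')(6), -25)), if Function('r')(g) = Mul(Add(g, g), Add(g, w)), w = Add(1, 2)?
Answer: 6889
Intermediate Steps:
w = 3
Function('r')(g) = Mul(2, g, Add(3, g)) (Function('r')(g) = Mul(Add(g, g), Add(g, 3)) = Mul(Mul(2, g), Add(3, g)) = Mul(2, g, Add(3, g)))
Mul(Add(48, 35), Add(Function('r')(6), -25)) = Mul(Add(48, 35), Add(Mul(2, 6, Add(3, 6)), -25)) = Mul(83, Add(Mul(2, 6, 9), -25)) = Mul(83, Add(108, -25)) = Mul(83, 83) = 6889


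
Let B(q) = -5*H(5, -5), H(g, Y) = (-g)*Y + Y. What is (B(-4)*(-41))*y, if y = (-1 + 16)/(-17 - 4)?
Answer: -20500/7 ≈ -2928.6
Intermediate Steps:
H(g, Y) = Y - Y*g (H(g, Y) = -Y*g + Y = Y - Y*g)
B(q) = -100 (B(q) = -(-25)*(1 - 1*5) = -(-25)*(1 - 5) = -(-25)*(-4) = -5*20 = -100)
y = -5/7 (y = 15/(-21) = 15*(-1/21) = -5/7 ≈ -0.71429)
(B(-4)*(-41))*y = -100*(-41)*(-5/7) = 4100*(-5/7) = -20500/7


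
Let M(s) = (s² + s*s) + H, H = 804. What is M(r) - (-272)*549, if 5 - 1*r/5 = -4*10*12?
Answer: 11911382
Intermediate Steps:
r = 2425 (r = 25 - 5*(-4*10)*12 = 25 - (-200)*12 = 25 - 5*(-480) = 25 + 2400 = 2425)
M(s) = 804 + 2*s² (M(s) = (s² + s*s) + 804 = (s² + s²) + 804 = 2*s² + 804 = 804 + 2*s²)
M(r) - (-272)*549 = (804 + 2*2425²) - (-272)*549 = (804 + 2*5880625) - 1*(-149328) = (804 + 11761250) + 149328 = 11762054 + 149328 = 11911382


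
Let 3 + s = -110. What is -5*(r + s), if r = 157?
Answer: -220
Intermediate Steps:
s = -113 (s = -3 - 110 = -113)
-5*(r + s) = -5*(157 - 113) = -5*44 = -220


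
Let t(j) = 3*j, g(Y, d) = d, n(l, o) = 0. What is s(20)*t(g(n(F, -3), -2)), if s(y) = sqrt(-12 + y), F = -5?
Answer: -12*sqrt(2) ≈ -16.971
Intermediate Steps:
s(20)*t(g(n(F, -3), -2)) = sqrt(-12 + 20)*(3*(-2)) = sqrt(8)*(-6) = (2*sqrt(2))*(-6) = -12*sqrt(2)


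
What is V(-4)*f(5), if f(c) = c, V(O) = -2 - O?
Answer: 10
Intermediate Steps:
V(-4)*f(5) = (-2 - 1*(-4))*5 = (-2 + 4)*5 = 2*5 = 10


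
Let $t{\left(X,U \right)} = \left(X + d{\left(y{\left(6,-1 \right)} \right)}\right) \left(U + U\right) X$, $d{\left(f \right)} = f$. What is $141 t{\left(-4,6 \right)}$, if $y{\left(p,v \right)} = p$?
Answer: $-13536$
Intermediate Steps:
$t{\left(X,U \right)} = 2 U X \left(6 + X\right)$ ($t{\left(X,U \right)} = \left(X + 6\right) \left(U + U\right) X = \left(6 + X\right) 2 U X = 2 U \left(6 + X\right) X = 2 U X \left(6 + X\right)$)
$141 t{\left(-4,6 \right)} = 141 \cdot 2 \cdot 6 \left(-4\right) \left(6 - 4\right) = 141 \cdot 2 \cdot 6 \left(-4\right) 2 = 141 \left(-96\right) = -13536$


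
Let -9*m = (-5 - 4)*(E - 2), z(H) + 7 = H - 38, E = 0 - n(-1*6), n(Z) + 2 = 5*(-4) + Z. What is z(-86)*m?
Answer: -3406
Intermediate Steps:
n(Z) = -22 + Z (n(Z) = -2 + (5*(-4) + Z) = -2 + (-20 + Z) = -22 + Z)
E = 28 (E = 0 - (-22 - 1*6) = 0 - (-22 - 6) = 0 - 1*(-28) = 0 + 28 = 28)
z(H) = -45 + H (z(H) = -7 + (H - 38) = -7 + (-38 + H) = -45 + H)
m = 26 (m = -(-5 - 4)*(28 - 2)/9 = -(-1)*26 = -1/9*(-234) = 26)
z(-86)*m = (-45 - 86)*26 = -131*26 = -3406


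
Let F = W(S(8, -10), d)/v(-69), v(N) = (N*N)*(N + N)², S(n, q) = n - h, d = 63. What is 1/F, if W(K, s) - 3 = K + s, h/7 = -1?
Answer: 1119364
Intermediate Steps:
h = -7 (h = 7*(-1) = -7)
S(n, q) = 7 + n (S(n, q) = n - 1*(-7) = n + 7 = 7 + n)
W(K, s) = 3 + K + s (W(K, s) = 3 + (K + s) = 3 + K + s)
v(N) = 4*N⁴ (v(N) = N²*(2*N)² = N²*(4*N²) = 4*N⁴)
F = 1/1119364 (F = (3 + (7 + 8) + 63)/((4*(-69)⁴)) = (3 + 15 + 63)/((4*22667121)) = 81/90668484 = 81*(1/90668484) = 1/1119364 ≈ 8.9336e-7)
1/F = 1/(1/1119364) = 1119364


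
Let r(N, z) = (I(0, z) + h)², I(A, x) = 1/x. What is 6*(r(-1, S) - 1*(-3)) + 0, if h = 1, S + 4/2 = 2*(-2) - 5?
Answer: 2778/121 ≈ 22.959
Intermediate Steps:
S = -11 (S = -2 + (2*(-2) - 5) = -2 + (-4 - 5) = -2 - 9 = -11)
r(N, z) = (1 + 1/z)² (r(N, z) = (1/z + 1)² = (1 + 1/z)²)
6*(r(-1, S) - 1*(-3)) + 0 = 6*((1 - 11)²/(-11)² - 1*(-3)) + 0 = 6*((1/121)*(-10)² + 3) + 0 = 6*((1/121)*100 + 3) + 0 = 6*(100/121 + 3) + 0 = 6*(463/121) + 0 = 2778/121 + 0 = 2778/121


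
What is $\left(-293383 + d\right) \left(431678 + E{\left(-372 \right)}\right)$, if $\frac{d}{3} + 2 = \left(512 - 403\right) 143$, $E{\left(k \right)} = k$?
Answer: $-106372136168$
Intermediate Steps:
$d = 46755$ ($d = -6 + 3 \left(512 - 403\right) 143 = -6 + 3 \cdot 109 \cdot 143 = -6 + 3 \cdot 15587 = -6 + 46761 = 46755$)
$\left(-293383 + d\right) \left(431678 + E{\left(-372 \right)}\right) = \left(-293383 + 46755\right) \left(431678 - 372\right) = \left(-246628\right) 431306 = -106372136168$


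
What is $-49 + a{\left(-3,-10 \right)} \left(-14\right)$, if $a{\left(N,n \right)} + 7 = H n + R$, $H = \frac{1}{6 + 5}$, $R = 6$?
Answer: $- \frac{245}{11} \approx -22.273$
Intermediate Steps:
$H = \frac{1}{11} \approx 0.090909$
$a{\left(N,n \right)} = -1 + \frac{n}{11}$ ($a{\left(N,n \right)} = -7 + \left(\frac{n}{11} + 6\right) = -7 + \left(6 + \frac{n}{11}\right) = -1 + \frac{n}{11}$)
$-49 + a{\left(-3,-10 \right)} \left(-14\right) = -49 + \left(-1 + \frac{1}{11} \left(-10\right)\right) \left(-14\right) = -49 + \left(-1 - \frac{10}{11}\right) \left(-14\right) = -49 - - \frac{294}{11} = -49 + \frac{294}{11} = - \frac{245}{11}$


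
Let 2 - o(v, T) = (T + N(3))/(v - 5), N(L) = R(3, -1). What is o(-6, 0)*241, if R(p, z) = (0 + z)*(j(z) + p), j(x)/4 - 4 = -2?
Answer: 241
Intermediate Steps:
j(x) = 8 (j(x) = 16 + 4*(-2) = 16 - 8 = 8)
R(p, z) = z*(8 + p) (R(p, z) = (0 + z)*(8 + p) = z*(8 + p))
N(L) = -11 (N(L) = -(8 + 3) = -1*11 = -11)
o(v, T) = 2 - (-11 + T)/(-5 + v) (o(v, T) = 2 - (T - 11)/(v - 5) = 2 - (-11 + T)/(-5 + v))
o(-6, 0)*241 = ((1 - 1*0 + 2*(-6))/(-5 - 6))*241 = ((1 + 0 - 12)/(-11))*241 = -1/11*(-11)*241 = 1*241 = 241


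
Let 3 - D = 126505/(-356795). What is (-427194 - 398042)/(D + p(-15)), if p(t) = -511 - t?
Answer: 29444007862/17577343 ≈ 1675.1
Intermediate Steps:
D = 239378/71359 (D = 3 - 126505/(-356795) = 3 - 126505*(-1)/356795 = 3 - 1*(-25301/71359) = 3 + 25301/71359 = 239378/71359 ≈ 3.3546)
(-427194 - 398042)/(D + p(-15)) = (-427194 - 398042)/(239378/71359 + (-511 - 1*(-15))) = -825236/(239378/71359 + (-511 + 15)) = -825236/(239378/71359 - 496) = -825236/(-35154686/71359) = -825236*(-71359/35154686) = 29444007862/17577343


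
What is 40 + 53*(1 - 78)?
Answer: -4041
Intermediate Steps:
40 + 53*(1 - 78) = 40 + 53*(-77) = 40 - 4081 = -4041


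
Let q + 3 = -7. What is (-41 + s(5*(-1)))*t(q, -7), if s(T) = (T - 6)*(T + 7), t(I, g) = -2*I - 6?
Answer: -882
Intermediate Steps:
q = -10 (q = -3 - 7 = -10)
t(I, g) = -6 - 2*I
s(T) = (-6 + T)*(7 + T)
(-41 + s(5*(-1)))*t(q, -7) = (-41 + (-42 + 5*(-1) + (5*(-1))²))*(-6 - 2*(-10)) = (-41 + (-42 - 5 + (-5)²))*(-6 + 20) = (-41 + (-42 - 5 + 25))*14 = (-41 - 22)*14 = -63*14 = -882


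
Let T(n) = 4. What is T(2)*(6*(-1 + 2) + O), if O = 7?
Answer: 52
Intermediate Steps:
T(2)*(6*(-1 + 2) + O) = 4*(6*(-1 + 2) + 7) = 4*(6*1 + 7) = 4*(6 + 7) = 4*13 = 52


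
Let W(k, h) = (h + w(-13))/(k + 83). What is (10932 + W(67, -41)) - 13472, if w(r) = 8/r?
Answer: -4953541/1950 ≈ -2540.3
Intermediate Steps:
W(k, h) = (-8/13 + h)/(83 + k) (W(k, h) = (h + 8/(-13))/(k + 83) = (h + 8*(-1/13))/(83 + k) = (h - 8/13)/(83 + k) = (-8/13 + h)/(83 + k))
(10932 + W(67, -41)) - 13472 = (10932 + (-8/13 - 41)/(83 + 67)) - 13472 = (10932 - 541/13/150) - 13472 = (10932 + (1/150)*(-541/13)) - 13472 = (10932 - 541/1950) - 13472 = 21316859/1950 - 13472 = -4953541/1950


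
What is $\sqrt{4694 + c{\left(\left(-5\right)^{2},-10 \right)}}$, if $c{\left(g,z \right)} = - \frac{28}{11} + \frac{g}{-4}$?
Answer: $\frac{\sqrt{2267639}}{22} \approx 68.449$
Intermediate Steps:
$c{\left(g,z \right)} = - \frac{28}{11} - \frac{g}{4}$ ($c{\left(g,z \right)} = \left(-28\right) \frac{1}{11} + g \left(- \frac{1}{4}\right) = - \frac{28}{11} - \frac{g}{4}$)
$\sqrt{4694 + c{\left(\left(-5\right)^{2},-10 \right)}} = \sqrt{4694 - \left(\frac{28}{11} + \frac{\left(-5\right)^{2}}{4}\right)} = \sqrt{4694 - \frac{387}{44}} = \sqrt{\frac{206149}{44}} = \frac{\sqrt{2267639}}{22}$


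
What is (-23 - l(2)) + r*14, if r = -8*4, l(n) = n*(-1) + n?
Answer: -471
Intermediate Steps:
l(n) = 0 (l(n) = -n + n = 0)
r = -32
(-23 - l(2)) + r*14 = (-23 - 1*0) - 32*14 = (-23 + 0) - 448 = -23 - 448 = -471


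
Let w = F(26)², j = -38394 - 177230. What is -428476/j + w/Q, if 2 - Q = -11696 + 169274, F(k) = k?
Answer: 1052683943/530893241 ≈ 1.9829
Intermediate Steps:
j = -215624
Q = -157576 (Q = 2 - (-11696 + 169274) = 2 - 1*157578 = 2 - 157578 = -157576)
w = 676 (w = 26² = 676)
-428476/j + w/Q = -428476/(-215624) + 676/(-157576) = -428476*(-1/215624) + 676*(-1/157576) = 107119/53906 - 169/39394 = 1052683943/530893241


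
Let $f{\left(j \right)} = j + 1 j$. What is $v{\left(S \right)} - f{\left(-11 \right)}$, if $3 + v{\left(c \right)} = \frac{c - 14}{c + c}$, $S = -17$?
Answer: $\frac{677}{34} \approx 19.912$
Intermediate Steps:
$v{\left(c \right)} = -3 + \frac{-14 + c}{2 c}$ ($v{\left(c \right)} = -3 + \frac{c - 14}{c + c} = -3 + \frac{-14 + c}{2 c}$)
$f{\left(j \right)} = 2 j$ ($f{\left(j \right)} = j + j = 2 j$)
$v{\left(S \right)} - f{\left(-11 \right)} = \left(- \frac{5}{2} - \frac{7}{-17}\right) - 2 \left(-11\right) = \left(- \frac{5}{2} - - \frac{7}{17}\right) - -22 = \left(- \frac{5}{2} + \frac{7}{17}\right) + 22 = - \frac{71}{34} + 22 = \frac{677}{34}$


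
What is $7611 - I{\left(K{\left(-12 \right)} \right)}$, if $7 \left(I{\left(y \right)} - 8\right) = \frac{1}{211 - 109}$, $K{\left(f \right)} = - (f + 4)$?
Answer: $\frac{5428541}{714} \approx 7603.0$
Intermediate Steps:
$K{\left(f \right)} = -4 - f$ ($K{\left(f \right)} = - (4 + f) = -4 - f$)
$I{\left(y \right)} = \frac{5713}{714}$ ($I{\left(y \right)} = 8 + \frac{1}{7 \left(211 - 109\right)} = 8 + \frac{1}{7 \cdot 102} = 8 + \frac{1}{7} \cdot \frac{1}{102} = 8 + \frac{1}{714} = \frac{5713}{714}$)
$7611 - I{\left(K{\left(-12 \right)} \right)} = 7611 - \frac{5713}{714} = \frac{5428541}{714}$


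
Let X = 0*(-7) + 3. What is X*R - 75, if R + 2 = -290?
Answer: -951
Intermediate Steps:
R = -292 (R = -2 - 290 = -292)
X = 3 (X = 0 + 3 = 3)
X*R - 75 = 3*(-292) - 75 = -876 - 75 = -951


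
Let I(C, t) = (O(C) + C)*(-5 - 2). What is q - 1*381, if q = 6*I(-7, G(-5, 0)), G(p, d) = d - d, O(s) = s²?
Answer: -2145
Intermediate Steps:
G(p, d) = 0
I(C, t) = -7*C - 7*C² (I(C, t) = (C² + C)*(-5 - 2) = (C + C²)*(-7) = -7*C - 7*C²)
q = -1764 (q = 6*(7*(-7)*(-1 - 1*(-7))) = 6*(7*(-7)*(-1 + 7)) = 6*(7*(-7)*6) = 6*(-294) = -1764)
q - 1*381 = -1764 - 1*381 = -1764 - 381 = -2145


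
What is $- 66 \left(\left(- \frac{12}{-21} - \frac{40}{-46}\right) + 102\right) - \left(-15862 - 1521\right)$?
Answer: $\frac{1699499}{161} \approx 10556.0$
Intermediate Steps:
$- 66 \left(\left(- \frac{12}{-21} - \frac{40}{-46}\right) + 102\right) - \left(-15862 - 1521\right) = - 66 \left(\left(\left(-12\right) \left(- \frac{1}{21}\right) - - \frac{20}{23}\right) + 102\right) - \left(-15862 - 1521\right) = - 66 \left(\left(\frac{4}{7} + \frac{20}{23}\right) + 102\right) - -17383 = - 66 \left(\frac{232}{161} + 102\right) + 17383 = \left(-66\right) \frac{16654}{161} + 17383 = - \frac{1099164}{161} + 17383 = \frac{1699499}{161}$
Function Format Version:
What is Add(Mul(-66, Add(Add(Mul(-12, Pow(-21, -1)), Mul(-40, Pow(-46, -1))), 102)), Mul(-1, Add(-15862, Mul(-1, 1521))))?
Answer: Rational(1699499, 161) ≈ 10556.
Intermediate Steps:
Add(Mul(-66, Add(Add(Mul(-12, Pow(-21, -1)), Mul(-40, Pow(-46, -1))), 102)), Mul(-1, Add(-15862, Mul(-1, 1521)))) = Add(Mul(-66, Add(Add(Mul(-12, Rational(-1, 21)), Mul(-40, Rational(-1, 46))), 102)), Mul(-1, Add(-15862, -1521))) = Add(Mul(-66, Add(Add(Rational(4, 7), Rational(20, 23)), 102)), Mul(-1, -17383)) = Add(Mul(-66, Add(Rational(232, 161), 102)), 17383) = Add(Mul(-66, Rational(16654, 161)), 17383) = Add(Rational(-1099164, 161), 17383) = Rational(1699499, 161)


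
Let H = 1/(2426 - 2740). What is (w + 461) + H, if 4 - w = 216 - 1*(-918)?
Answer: -210067/314 ≈ -669.00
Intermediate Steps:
w = -1130 (w = 4 - (216 - 1*(-918)) = 4 - (216 + 918) = 4 - 1*1134 = 4 - 1134 = -1130)
H = -1/314 (H = 1/(-314) = -1/314 ≈ -0.0031847)
(w + 461) + H = (-1130 + 461) - 1/314 = -669 - 1/314 = -210067/314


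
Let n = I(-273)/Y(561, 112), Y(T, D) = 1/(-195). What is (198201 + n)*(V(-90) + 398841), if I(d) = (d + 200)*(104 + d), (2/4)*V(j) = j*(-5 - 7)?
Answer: -885215321514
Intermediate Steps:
V(j) = -24*j (V(j) = 2*(j*(-5 - 7)) = 2*(j*(-12)) = 2*(-12*j) = -24*j)
I(d) = (104 + d)*(200 + d) (I(d) = (200 + d)*(104 + d) = (104 + d)*(200 + d))
Y(T, D) = -1/195
n = -2405715 (n = (20800 + (-273)**2 + 304*(-273))/(-1/195) = (20800 + 74529 - 82992)*(-195) = 12337*(-195) = -2405715)
(198201 + n)*(V(-90) + 398841) = (198201 - 2405715)*(-24*(-90) + 398841) = -2207514*(2160 + 398841) = -2207514*401001 = -885215321514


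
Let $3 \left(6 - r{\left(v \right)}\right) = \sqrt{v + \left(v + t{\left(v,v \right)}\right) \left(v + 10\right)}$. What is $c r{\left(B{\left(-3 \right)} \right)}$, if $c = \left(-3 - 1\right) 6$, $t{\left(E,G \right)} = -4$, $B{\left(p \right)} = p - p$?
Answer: $-144 + 16 i \sqrt{10} \approx -144.0 + 50.596 i$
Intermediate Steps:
$B{\left(p \right)} = 0$
$c = -24$ ($c = \left(-4\right) 6 = -24$)
$r{\left(v \right)} = 6 - \frac{\sqrt{v + \left(-4 + v\right) \left(10 + v\right)}}{3}$ ($r{\left(v \right)} = 6 - \frac{\sqrt{v + \left(v - 4\right) \left(v + 10\right)}}{3} = 6 - \frac{\sqrt{v + \left(-4 + v\right) \left(10 + v\right)}}{3}$)
$c r{\left(B{\left(-3 \right)} \right)} = - 24 \left(6 - \frac{\sqrt{-40 + 0^{2} + 7 \cdot 0}}{3}\right) = - 24 \left(6 - \frac{\sqrt{-40 + 0 + 0}}{3}\right) = - 24 \left(6 - \frac{\sqrt{-40}}{3}\right) = - 24 \left(6 - \frac{2 i \sqrt{10}}{3}\right) = -144 + 16 i \sqrt{10}$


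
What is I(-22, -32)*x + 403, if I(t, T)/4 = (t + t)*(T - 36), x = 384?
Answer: 4596115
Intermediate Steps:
I(t, T) = 8*t*(-36 + T) (I(t, T) = 4*((t + t)*(T - 36)) = 4*((2*t)*(-36 + T)) = 4*(2*t*(-36 + T)) = 8*t*(-36 + T))
I(-22, -32)*x + 403 = (8*(-22)*(-36 - 32))*384 + 403 = (8*(-22)*(-68))*384 + 403 = 11968*384 + 403 = 4595712 + 403 = 4596115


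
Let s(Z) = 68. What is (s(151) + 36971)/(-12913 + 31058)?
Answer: 37039/18145 ≈ 2.0413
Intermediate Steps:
(s(151) + 36971)/(-12913 + 31058) = (68 + 36971)/(-12913 + 31058) = 37039/18145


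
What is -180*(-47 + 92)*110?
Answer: -891000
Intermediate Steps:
-180*(-47 + 92)*110 = -180*45*110 = -8100*110 = -891000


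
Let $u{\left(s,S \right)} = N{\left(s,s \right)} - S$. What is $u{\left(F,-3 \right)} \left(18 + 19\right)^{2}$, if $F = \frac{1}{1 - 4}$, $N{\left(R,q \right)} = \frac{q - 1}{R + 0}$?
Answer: $9583$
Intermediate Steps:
$N{\left(R,q \right)} = \frac{-1 + q}{R}$
$F = - \frac{1}{3}$ ($F = \frac{1}{-3} = - \frac{1}{3} \approx -0.33333$)
$u{\left(s,S \right)} = - S + \frac{-1 + s}{s}$ ($u{\left(s,S \right)} = \frac{-1 + s}{s} - S = - S + \frac{-1 + s}{s}$)
$u{\left(F,-3 \right)} \left(18 + 19\right)^{2} = \left(1 - -3 - \frac{1}{- \frac{1}{3}}\right) \left(18 + 19\right)^{2} = \left(1 + 3 - -3\right) 37^{2} = \left(1 + 3 + 3\right) 1369 = 7 \cdot 1369 = 9583$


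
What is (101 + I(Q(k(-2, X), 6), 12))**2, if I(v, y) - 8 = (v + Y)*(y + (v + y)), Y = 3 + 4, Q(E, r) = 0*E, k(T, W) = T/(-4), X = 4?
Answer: 76729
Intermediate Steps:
k(T, W) = -T/4 (k(T, W) = T*(-1/4) = -T/4)
Q(E, r) = 0
Y = 7
I(v, y) = 8 + (7 + v)*(v + 2*y) (I(v, y) = 8 + (v + 7)*(y + (v + y)) = 8 + (7 + v)*(v + 2*y))
(101 + I(Q(k(-2, X), 6), 12))**2 = (101 + (8 + 0**2 + 7*0 + 14*12 + 2*0*12))**2 = (101 + (8 + 0 + 0 + 168 + 0))**2 = (101 + 176)**2 = 277**2 = 76729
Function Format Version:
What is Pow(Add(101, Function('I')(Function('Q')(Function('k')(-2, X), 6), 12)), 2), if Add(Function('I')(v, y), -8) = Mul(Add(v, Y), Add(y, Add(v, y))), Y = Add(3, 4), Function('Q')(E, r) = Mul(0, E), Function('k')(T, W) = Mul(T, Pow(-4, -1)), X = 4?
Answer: 76729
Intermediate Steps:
Function('k')(T, W) = Mul(Rational(-1, 4), T) (Function('k')(T, W) = Mul(T, Rational(-1, 4)) = Mul(Rational(-1, 4), T))
Function('Q')(E, r) = 0
Y = 7
Function('I')(v, y) = Add(8, Mul(Add(7, v), Add(v, Mul(2, y)))) (Function('I')(v, y) = Add(8, Mul(Add(v, 7), Add(y, Add(v, y)))) = Add(8, Mul(Add(7, v), Add(v, Mul(2, y)))))
Pow(Add(101, Function('I')(Function('Q')(Function('k')(-2, X), 6), 12)), 2) = Pow(Add(101, Add(8, Pow(0, 2), Mul(7, 0), Mul(14, 12), Mul(2, 0, 12))), 2) = Pow(Add(101, Add(8, 0, 0, 168, 0)), 2) = Pow(Add(101, 176), 2) = Pow(277, 2) = 76729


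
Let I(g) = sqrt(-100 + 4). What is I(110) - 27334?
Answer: -27334 + 4*I*sqrt(6) ≈ -27334.0 + 9.798*I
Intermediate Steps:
I(g) = 4*I*sqrt(6) (I(g) = sqrt(-96) = 4*I*sqrt(6))
I(110) - 27334 = 4*I*sqrt(6) - 27334 = -27334 + 4*I*sqrt(6)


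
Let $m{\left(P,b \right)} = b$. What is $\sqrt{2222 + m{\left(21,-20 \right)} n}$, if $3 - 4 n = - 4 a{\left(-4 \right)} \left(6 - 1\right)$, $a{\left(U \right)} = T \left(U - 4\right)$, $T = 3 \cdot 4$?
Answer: $\sqrt{11807} \approx 108.66$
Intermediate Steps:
$T = 12$
$a{\left(U \right)} = -48 + 12 U$ ($a{\left(U \right)} = 12 \left(U - 4\right) = 12 \left(-4 + U\right) = -48 + 12 U$)
$n = - \frac{1917}{4}$ ($n = \frac{3}{4} - \frac{- 4 \left(-48 + 12 \left(-4\right)\right) \left(6 - 1\right)}{4} = \frac{3}{4} - \frac{- 4 \left(-48 - 48\right) \left(6 - 1\right)}{4} = \frac{3}{4} - \frac{\left(-4\right) \left(-96\right) 5}{4} = \frac{3}{4} - \frac{384 \cdot 5}{4} = \frac{3}{4} - 480 = - \frac{1917}{4} \approx -479.25$)
$\sqrt{2222 + m{\left(21,-20 \right)} n} = \sqrt{2222 - -9585} = \sqrt{2222 + 9585} = \sqrt{11807}$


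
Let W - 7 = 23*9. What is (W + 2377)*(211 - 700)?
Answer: -1266999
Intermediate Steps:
W = 214 (W = 7 + 23*9 = 7 + 207 = 214)
(W + 2377)*(211 - 700) = (214 + 2377)*(211 - 700) = 2591*(-489) = -1266999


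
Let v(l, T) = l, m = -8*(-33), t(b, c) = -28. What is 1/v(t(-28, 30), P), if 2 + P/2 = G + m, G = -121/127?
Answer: -1/28 ≈ -0.035714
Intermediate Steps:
m = 264
G = -121/127 (G = -121*1/127 = -121/127 ≈ -0.95276)
P = 66306/127 (P = -4 + 2*(-121/127 + 264) = -4 + 2*(33407/127) = -4 + 66814/127 = 66306/127 ≈ 522.09)
1/v(t(-28, 30), P) = 1/(-28) = -1/28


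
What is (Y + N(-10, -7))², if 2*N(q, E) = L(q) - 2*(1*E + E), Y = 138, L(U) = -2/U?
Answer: 2313441/100 ≈ 23134.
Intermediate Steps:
N(q, E) = -1/q - 2*E (N(q, E) = (-2/q - 2*(1*E + E))/2 = (-2/q - 2*(E + E))/2 = (-2/q - 4*E)/2 = (-4*E - 2/q)/2 = -1/q - 2*E)
(Y + N(-10, -7))² = (138 + (-1/(-10) - 2*(-7)))² = (138 + (-1*(-⅒) + 14))² = (138 + (⅒ + 14))² = (138 + 141/10)² = (1521/10)² = 2313441/100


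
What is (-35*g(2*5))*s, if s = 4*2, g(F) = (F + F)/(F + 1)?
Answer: -5600/11 ≈ -509.09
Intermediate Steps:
g(F) = 2*F/(1 + F) (g(F) = (2*F)/(1 + F) = 2*F/(1 + F))
s = 8
(-35*g(2*5))*s = -70*2*5/(1 + 2*5)*8 = -70*10/(1 + 10)*8 = -70*10/11*8 = -35*20/11*8 = -700/11*8 = -5600/11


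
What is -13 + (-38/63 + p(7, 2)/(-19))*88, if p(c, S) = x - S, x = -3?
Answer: -51377/1197 ≈ -42.921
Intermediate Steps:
p(c, S) = -3 - S
-13 + (-38/63 + p(7, 2)/(-19))*88 = -13 + (-38/63 + (-3 - 1*2)/(-19))*88 = -13 + (-38*1/63 + (-3 - 2)*(-1/19))*88 = -13 + (-38/63 - 5*(-1/19))*88 = -13 + (-38/63 + 5/19)*88 = -13 - 407/1197*88 = -13 - 35816/1197 = -51377/1197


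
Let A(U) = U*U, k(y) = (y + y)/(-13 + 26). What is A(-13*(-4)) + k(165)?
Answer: 35482/13 ≈ 2729.4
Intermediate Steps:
k(y) = 2*y/13 (k(y) = (2*y)/13 = (2*y)*(1/13) = 2*y/13)
A(U) = U**2
A(-13*(-4)) + k(165) = (-13*(-4))**2 + (2/13)*165 = 52**2 + 330/13 = 2704 + 330/13 = 35482/13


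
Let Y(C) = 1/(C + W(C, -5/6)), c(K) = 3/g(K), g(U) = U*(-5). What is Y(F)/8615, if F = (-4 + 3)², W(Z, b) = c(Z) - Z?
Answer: -1/5169 ≈ -0.00019346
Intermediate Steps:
g(U) = -5*U
c(K) = -3/(5*K) (c(K) = 3/((-5*K)) = 3*(-1/(5*K)) = -3/(5*K))
W(Z, b) = -Z - 3/(5*Z) (W(Z, b) = -3/(5*Z) - Z = -Z - 3/(5*Z))
F = 1 (F = (-1)² = 1)
Y(C) = -5*C/3 (Y(C) = 1/(C + (-C - 3/(5*C))) = 1/(-3/(5*C)) = -5*C/3)
Y(F)/8615 = -5/3*1/8615 = -1/5169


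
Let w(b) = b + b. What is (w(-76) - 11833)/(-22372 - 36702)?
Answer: 11985/59074 ≈ 0.20288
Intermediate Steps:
w(b) = 2*b
(w(-76) - 11833)/(-22372 - 36702) = (2*(-76) - 11833)/(-22372 - 36702) = (-152 - 11833)/(-59074) = -11985*(-1/59074) = 11985/59074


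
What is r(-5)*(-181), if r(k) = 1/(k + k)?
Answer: 181/10 ≈ 18.100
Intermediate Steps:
r(k) = 1/(2*k)
r(-5)*(-181) = ((½)/(-5))*(-181) = ((½)*(-⅕))*(-181) = -⅒*(-181) = 181/10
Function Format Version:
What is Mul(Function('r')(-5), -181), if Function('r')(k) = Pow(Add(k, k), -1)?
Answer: Rational(181, 10) ≈ 18.100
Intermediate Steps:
Function('r')(k) = Mul(Rational(1, 2), Pow(k, -1)) (Function('r')(k) = Pow(Mul(2, k), -1) = Mul(Rational(1, 2), Pow(k, -1)))
Mul(Function('r')(-5), -181) = Mul(Mul(Rational(1, 2), Pow(-5, -1)), -181) = Mul(Mul(Rational(1, 2), Rational(-1, 5)), -181) = Mul(Rational(-1, 10), -181) = Rational(181, 10)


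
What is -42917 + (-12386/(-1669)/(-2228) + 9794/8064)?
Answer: -160860403819039/3748280256 ≈ -42916.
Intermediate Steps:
-42917 + (-12386/(-1669)/(-2228) + 9794/8064) = -42917 + (-12386*(-1/1669)*(-1/2228) + 9794*(1/8064)) = -42917 + ((12386/1669)*(-1/2228) + 4897/4032) = -42917 + (-6193/1859266 + 4897/4032) = -42917 + 4539927713/3748280256 = -160860403819039/3748280256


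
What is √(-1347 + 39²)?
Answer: √174 ≈ 13.191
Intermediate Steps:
√(-1347 + 39²) = √(-1347 + 1521) = √174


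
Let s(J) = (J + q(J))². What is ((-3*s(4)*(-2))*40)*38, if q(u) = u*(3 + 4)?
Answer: 9338880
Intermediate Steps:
q(u) = 7*u (q(u) = u*7 = 7*u)
s(J) = 64*J² (s(J) = (J + 7*J)² = (8*J)² = 64*J²)
((-3*s(4)*(-2))*40)*38 = ((-192*4²*(-2))*40)*38 = ((-192*16*(-2))*40)*38 = ((-3*1024*(-2))*40)*38 = (-3072*(-2)*40)*38 = (6144*40)*38 = 245760*38 = 9338880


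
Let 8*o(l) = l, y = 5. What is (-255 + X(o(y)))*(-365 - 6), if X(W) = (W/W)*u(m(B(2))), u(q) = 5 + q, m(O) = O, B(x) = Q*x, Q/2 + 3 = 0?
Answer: 97202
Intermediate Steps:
Q = -6 (Q = -6 + 2*0 = -6 + 0 = -6)
o(l) = l/8
B(x) = -6*x
X(W) = -7 (X(W) = (W/W)*(5 - 6*2) = 1*(5 - 12) = 1*(-7) = -7)
(-255 + X(o(y)))*(-365 - 6) = (-255 - 7)*(-365 - 6) = -262*(-371) = 97202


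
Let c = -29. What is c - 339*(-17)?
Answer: 5734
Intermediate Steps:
c - 339*(-17) = -29 - 339*(-17) = -29 + 5763 = 5734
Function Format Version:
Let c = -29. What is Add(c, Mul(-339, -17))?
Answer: 5734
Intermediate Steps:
Add(c, Mul(-339, -17)) = Add(-29, Mul(-339, -17)) = Add(-29, 5763) = 5734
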